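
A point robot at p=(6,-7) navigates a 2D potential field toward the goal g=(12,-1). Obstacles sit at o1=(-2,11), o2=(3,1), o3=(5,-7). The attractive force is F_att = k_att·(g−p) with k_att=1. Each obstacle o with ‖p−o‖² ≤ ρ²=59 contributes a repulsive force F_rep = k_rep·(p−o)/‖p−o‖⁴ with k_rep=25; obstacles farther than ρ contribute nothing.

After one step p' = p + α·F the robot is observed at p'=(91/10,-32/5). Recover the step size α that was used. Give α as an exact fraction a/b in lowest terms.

α = 1/10

F_att = 1·(g−p) = 1·(6,6) = (6.0000,6.0000)
o1: d²=388 > ρ²=59 → inactive
o2: d²=73 > ρ²=59 → inactive
o3: d²=1 ≤ ρ²=59; F_rep = 25·(1,0)/1² = (25.0000,0.0000)
F = F_att + ΣF_rep = (31.0000,6.0000)
Δp = p'−p = (3.1000,0.6000); α = Δx/Fx = (31/10) / (31) = 1/10
check: Δy/Fy = (3/5) / (6) = 1/10 ✓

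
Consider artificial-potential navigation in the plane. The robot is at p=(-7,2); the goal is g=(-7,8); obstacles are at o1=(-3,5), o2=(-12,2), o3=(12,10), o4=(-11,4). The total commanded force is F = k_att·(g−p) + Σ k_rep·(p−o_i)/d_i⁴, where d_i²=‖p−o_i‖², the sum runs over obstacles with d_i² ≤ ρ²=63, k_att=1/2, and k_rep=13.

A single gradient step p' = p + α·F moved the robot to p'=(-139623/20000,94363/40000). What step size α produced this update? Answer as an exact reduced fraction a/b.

α = 1/8

F_att = 1/2·(g−p) = 1/2·(0,6) = (0.0000,3.0000)
o1: d²=25 ≤ ρ²=63; F_rep = 13·(-4,-3)/25² = (-0.0832,-0.0624)
o2: d²=25 ≤ ρ²=63; F_rep = 13·(5,0)/25² = (0.1040,0.0000)
o3: d²=425 > ρ²=63 → inactive
o4: d²=20 ≤ ρ²=63; F_rep = 13·(4,-2)/20² = (0.1300,-0.0650)
F = F_att + ΣF_rep = (0.1508,2.8726)
Δp = p'−p = (0.0188,0.3591); α = Δx/Fx = (377/20000) / (377/2500) = 1/8
check: Δy/Fy = (14363/40000) / (14363/5000) = 1/8 ✓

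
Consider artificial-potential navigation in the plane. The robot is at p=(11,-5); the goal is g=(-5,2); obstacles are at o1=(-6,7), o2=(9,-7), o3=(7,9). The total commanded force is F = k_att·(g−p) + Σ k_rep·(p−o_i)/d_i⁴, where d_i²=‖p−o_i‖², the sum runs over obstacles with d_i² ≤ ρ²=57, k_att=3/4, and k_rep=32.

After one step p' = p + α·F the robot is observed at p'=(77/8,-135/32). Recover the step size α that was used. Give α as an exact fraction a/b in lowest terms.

α = 1/8

F_att = 3/4·(g−p) = 3/4·(-16,7) = (-12.0000,5.2500)
o1: d²=433 > ρ²=57 → inactive
o2: d²=8 ≤ ρ²=57; F_rep = 32·(2,2)/8² = (1.0000,1.0000)
o3: d²=212 > ρ²=57 → inactive
F = F_att + ΣF_rep = (-11.0000,6.2500)
Δp = p'−p = (-1.3750,0.7812); α = Δx/Fx = (-11/8) / (-11) = 1/8
check: Δy/Fy = (25/32) / (25/4) = 1/8 ✓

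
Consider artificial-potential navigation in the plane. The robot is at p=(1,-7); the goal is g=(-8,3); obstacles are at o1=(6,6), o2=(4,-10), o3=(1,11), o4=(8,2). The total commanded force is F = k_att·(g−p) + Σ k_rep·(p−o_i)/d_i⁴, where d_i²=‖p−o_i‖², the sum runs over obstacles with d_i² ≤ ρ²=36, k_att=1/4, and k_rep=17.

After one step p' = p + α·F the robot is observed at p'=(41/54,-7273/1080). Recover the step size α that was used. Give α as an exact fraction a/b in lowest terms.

α = 1/10

F_att = 1/4·(g−p) = 1/4·(-9,10) = (-2.2500,2.5000)
o1: d²=194 > ρ²=36 → inactive
o2: d²=18 ≤ ρ²=36; F_rep = 17·(-3,3)/18² = (-0.1574,0.1574)
o3: d²=324 > ρ²=36 → inactive
o4: d²=130 > ρ²=36 → inactive
F = F_att + ΣF_rep = (-2.4074,2.6574)
Δp = p'−p = (-0.2407,0.2657); α = Δx/Fx = (-13/54) / (-65/27) = 1/10
check: Δy/Fy = (287/1080) / (287/108) = 1/10 ✓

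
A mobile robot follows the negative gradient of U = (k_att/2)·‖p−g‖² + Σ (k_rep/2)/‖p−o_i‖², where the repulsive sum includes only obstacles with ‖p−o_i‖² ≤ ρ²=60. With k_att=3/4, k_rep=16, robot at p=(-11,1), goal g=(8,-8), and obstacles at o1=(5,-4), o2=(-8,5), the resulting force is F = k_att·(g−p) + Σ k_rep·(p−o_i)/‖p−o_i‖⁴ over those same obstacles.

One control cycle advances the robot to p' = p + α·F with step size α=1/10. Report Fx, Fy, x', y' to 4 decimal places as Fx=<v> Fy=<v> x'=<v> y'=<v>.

F_att = 3/4·(g−p) = 3/4·(19,-9) = (14.2500,-6.7500)
o1: d²=281 > ρ²=60 → inactive
o2: d²=25 ≤ ρ²=60; F_rep = 16·(-3,-4)/25² = (-0.0768,-0.1024)
F = F_att + ΣF_rep = (14.1732,-6.8524)
p' = p + 1/10·F = (-9.5827,0.3148)

Fx=14.1732 Fy=-6.8524 x'=-9.5827 y'=0.3148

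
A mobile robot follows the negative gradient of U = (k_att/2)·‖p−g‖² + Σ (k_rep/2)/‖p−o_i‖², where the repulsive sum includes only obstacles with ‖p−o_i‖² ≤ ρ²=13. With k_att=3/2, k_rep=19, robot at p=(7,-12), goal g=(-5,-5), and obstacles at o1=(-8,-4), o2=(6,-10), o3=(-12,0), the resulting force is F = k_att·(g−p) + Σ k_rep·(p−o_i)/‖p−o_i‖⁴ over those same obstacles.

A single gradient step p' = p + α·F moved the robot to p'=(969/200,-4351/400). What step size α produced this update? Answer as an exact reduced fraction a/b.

F_att = 3/2·(g−p) = 3/2·(-12,7) = (-18.0000,10.5000)
o1: d²=289 > ρ²=13 → inactive
o2: d²=5 ≤ ρ²=13; F_rep = 19·(1,-2)/5² = (0.7600,-1.5200)
o3: d²=505 > ρ²=13 → inactive
F = F_att + ΣF_rep = (-17.2400,8.9800)
Δp = p'−p = (-2.1550,1.1225); α = Δx/Fx = (-431/200) / (-431/25) = 1/8
check: Δy/Fy = (449/400) / (449/50) = 1/8 ✓

α = 1/8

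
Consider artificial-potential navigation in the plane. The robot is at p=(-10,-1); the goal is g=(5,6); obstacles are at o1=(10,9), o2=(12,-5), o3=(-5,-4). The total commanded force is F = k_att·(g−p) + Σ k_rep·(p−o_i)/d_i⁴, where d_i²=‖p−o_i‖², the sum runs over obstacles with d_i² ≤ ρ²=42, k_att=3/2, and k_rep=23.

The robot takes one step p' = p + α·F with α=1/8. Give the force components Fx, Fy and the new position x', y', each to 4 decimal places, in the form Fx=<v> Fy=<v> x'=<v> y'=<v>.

Fx=22.4005 Fy=10.5597 x'=-7.1999 y'=0.3200

F_att = 3/2·(g−p) = 3/2·(15,7) = (22.5000,10.5000)
o1: d²=500 > ρ²=42 → inactive
o2: d²=500 > ρ²=42 → inactive
o3: d²=34 ≤ ρ²=42; F_rep = 23·(-5,3)/34² = (-0.0995,0.0597)
F = F_att + ΣF_rep = (22.4005,10.5597)
p' = p + 1/8·F = (-7.1999,0.3200)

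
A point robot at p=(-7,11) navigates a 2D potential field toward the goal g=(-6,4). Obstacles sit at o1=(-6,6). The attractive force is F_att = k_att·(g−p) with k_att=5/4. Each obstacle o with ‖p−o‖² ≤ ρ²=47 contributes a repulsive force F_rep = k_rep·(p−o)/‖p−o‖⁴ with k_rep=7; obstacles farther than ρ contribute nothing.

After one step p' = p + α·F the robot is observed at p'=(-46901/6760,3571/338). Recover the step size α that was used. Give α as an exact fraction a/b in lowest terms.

F_att = 5/4·(g−p) = 5/4·(1,-7) = (1.2500,-8.7500)
o1: d²=26 ≤ ρ²=47; F_rep = 7·(-1,5)/26² = (-0.0104,0.0518)
F = F_att + ΣF_rep = (1.2396,-8.6982)
Δp = p'−p = (0.0620,-0.4349); α = Δx/Fx = (419/6760) / (419/338) = 1/20
check: Δy/Fy = (-147/338) / (-1470/169) = 1/20 ✓

α = 1/20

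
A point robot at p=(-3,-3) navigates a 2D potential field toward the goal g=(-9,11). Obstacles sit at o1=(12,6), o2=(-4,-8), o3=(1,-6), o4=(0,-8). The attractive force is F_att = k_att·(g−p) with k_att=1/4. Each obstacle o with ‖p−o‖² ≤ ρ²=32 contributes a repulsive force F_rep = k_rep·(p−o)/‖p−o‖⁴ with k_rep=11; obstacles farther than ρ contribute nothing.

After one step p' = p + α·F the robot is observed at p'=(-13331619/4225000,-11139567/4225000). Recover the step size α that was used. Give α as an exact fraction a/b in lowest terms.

F_att = 1/4·(g−p) = 1/4·(-6,14) = (-1.5000,3.5000)
o1: d²=306 > ρ²=32 → inactive
o2: d²=26 ≤ ρ²=32; F_rep = 11·(1,5)/26² = (0.0163,0.0814)
o3: d²=25 ≤ ρ²=32; F_rep = 11·(-4,3)/25² = (-0.0704,0.0528)
o4: d²=34 > ρ²=32 → inactive
F = F_att + ΣF_rep = (-1.5541,3.6342)
Δp = p'−p = (-0.1554,0.3634); α = Δx/Fx = (-656619/4225000) / (-656619/422500) = 1/10
check: Δy/Fy = (1535433/4225000) / (1535433/422500) = 1/10 ✓

α = 1/10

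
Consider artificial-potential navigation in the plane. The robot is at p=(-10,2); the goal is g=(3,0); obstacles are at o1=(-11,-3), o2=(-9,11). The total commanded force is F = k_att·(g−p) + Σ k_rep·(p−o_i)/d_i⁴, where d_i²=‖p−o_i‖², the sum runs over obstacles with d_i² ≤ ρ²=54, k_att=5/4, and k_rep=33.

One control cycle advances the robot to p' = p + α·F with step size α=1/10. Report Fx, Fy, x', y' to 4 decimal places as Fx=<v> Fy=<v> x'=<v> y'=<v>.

Fx=16.2988 Fy=-2.2559 x'=-8.3701 y'=1.7744

F_att = 5/4·(g−p) = 5/4·(13,-2) = (16.2500,-2.5000)
o1: d²=26 ≤ ρ²=54; F_rep = 33·(1,5)/26² = (0.0488,0.2441)
o2: d²=82 > ρ²=54 → inactive
F = F_att + ΣF_rep = (16.2988,-2.2559)
p' = p + 1/10·F = (-8.3701,1.7744)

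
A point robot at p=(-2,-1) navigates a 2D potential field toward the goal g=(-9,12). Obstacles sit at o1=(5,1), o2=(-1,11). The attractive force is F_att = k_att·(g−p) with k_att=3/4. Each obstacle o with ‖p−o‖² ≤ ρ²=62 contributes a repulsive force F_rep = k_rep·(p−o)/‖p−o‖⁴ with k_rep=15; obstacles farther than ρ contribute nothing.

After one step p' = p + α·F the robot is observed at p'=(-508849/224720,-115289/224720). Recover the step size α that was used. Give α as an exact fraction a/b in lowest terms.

α = 1/20

F_att = 3/4·(g−p) = 3/4·(-7,13) = (-5.2500,9.7500)
o1: d²=53 ≤ ρ²=62; F_rep = 15·(-7,-2)/53² = (-0.0374,-0.0107)
o2: d²=145 > ρ²=62 → inactive
F = F_att + ΣF_rep = (-5.2874,9.7393)
Δp = p'−p = (-0.2644,0.4870); α = Δx/Fx = (-59409/224720) / (-59409/11236) = 1/20
check: Δy/Fy = (109431/224720) / (109431/11236) = 1/20 ✓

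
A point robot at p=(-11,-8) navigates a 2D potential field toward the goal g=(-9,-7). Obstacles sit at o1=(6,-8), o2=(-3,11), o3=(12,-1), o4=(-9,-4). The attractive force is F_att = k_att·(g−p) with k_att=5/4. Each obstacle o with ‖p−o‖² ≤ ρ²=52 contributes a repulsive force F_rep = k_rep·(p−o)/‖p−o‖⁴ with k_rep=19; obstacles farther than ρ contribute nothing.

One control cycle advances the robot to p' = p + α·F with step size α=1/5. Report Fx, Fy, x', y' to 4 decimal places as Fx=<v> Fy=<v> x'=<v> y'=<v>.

Fx=2.4050 Fy=1.0600 x'=-10.5190 y'=-7.7880

F_att = 5/4·(g−p) = 5/4·(2,1) = (2.5000,1.2500)
o1: d²=289 > ρ²=52 → inactive
o2: d²=425 > ρ²=52 → inactive
o3: d²=578 > ρ²=52 → inactive
o4: d²=20 ≤ ρ²=52; F_rep = 19·(-2,-4)/20² = (-0.0950,-0.1900)
F = F_att + ΣF_rep = (2.4050,1.0600)
p' = p + 1/5·F = (-10.5190,-7.7880)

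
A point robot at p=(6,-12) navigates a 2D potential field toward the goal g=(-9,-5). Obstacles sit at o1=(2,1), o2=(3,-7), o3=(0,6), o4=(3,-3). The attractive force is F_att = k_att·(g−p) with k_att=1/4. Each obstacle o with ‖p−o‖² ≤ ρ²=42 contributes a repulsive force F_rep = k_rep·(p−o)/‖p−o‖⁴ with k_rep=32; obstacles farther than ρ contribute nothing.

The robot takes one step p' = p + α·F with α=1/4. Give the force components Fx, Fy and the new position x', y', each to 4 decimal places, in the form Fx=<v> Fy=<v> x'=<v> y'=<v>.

F_att = 1/4·(g−p) = 1/4·(-15,7) = (-3.7500,1.7500)
o1: d²=185 > ρ²=42 → inactive
o2: d²=34 ≤ ρ²=42; F_rep = 32·(3,-5)/34² = (0.0830,-0.1384)
o3: d²=360 > ρ²=42 → inactive
o4: d²=90 > ρ²=42 → inactive
F = F_att + ΣF_rep = (-3.6670,1.6116)
p' = p + 1/4·F = (5.0833,-11.5971)

Fx=-3.6670 Fy=1.6116 x'=5.0833 y'=-11.5971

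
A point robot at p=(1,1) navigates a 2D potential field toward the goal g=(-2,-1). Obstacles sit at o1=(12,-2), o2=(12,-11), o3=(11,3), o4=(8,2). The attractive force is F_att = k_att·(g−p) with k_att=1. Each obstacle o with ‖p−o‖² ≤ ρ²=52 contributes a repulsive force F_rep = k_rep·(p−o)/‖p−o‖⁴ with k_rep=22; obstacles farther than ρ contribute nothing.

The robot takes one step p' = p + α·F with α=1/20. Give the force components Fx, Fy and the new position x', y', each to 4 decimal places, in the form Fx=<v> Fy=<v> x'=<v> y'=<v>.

Fx=-3.0616 Fy=-2.0088 x'=0.8469 y'=0.8996

F_att = 1·(g−p) = 1·(-3,-2) = (-3.0000,-2.0000)
o1: d²=130 > ρ²=52 → inactive
o2: d²=265 > ρ²=52 → inactive
o3: d²=104 > ρ²=52 → inactive
o4: d²=50 ≤ ρ²=52; F_rep = 22·(-7,-1)/50² = (-0.0616,-0.0088)
F = F_att + ΣF_rep = (-3.0616,-2.0088)
p' = p + 1/20·F = (0.8469,0.8996)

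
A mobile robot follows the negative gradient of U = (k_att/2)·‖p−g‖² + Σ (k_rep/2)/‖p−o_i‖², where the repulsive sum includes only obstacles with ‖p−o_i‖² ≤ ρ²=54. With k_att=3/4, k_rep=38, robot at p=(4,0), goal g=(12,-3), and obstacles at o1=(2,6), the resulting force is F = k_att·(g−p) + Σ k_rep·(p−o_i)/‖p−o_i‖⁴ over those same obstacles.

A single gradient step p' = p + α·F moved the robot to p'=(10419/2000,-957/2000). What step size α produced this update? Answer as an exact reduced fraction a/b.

F_att = 3/4·(g−p) = 3/4·(8,-3) = (6.0000,-2.2500)
o1: d²=40 ≤ ρ²=54; F_rep = 38·(2,-6)/40² = (0.0475,-0.1425)
F = F_att + ΣF_rep = (6.0475,-2.3925)
Δp = p'−p = (1.2095,-0.4785); α = Δx/Fx = (2419/2000) / (2419/400) = 1/5
check: Δy/Fy = (-957/2000) / (-957/400) = 1/5 ✓

α = 1/5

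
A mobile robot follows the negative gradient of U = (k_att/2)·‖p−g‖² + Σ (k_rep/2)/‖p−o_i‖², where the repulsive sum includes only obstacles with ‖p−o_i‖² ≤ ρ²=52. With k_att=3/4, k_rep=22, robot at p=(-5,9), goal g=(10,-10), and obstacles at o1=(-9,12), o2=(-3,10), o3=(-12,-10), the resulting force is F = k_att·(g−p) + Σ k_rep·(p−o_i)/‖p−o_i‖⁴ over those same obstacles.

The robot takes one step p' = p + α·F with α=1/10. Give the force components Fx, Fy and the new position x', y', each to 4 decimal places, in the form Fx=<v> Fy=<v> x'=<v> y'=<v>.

Fx=9.6308 Fy=-15.2356 x'=-4.0369 y'=7.4764

F_att = 3/4·(g−p) = 3/4·(15,-19) = (11.2500,-14.2500)
o1: d²=25 ≤ ρ²=52; F_rep = 22·(4,-3)/25² = (0.1408,-0.1056)
o2: d²=5 ≤ ρ²=52; F_rep = 22·(-2,-1)/5² = (-1.7600,-0.8800)
o3: d²=410 > ρ²=52 → inactive
F = F_att + ΣF_rep = (9.6308,-15.2356)
p' = p + 1/10·F = (-4.0369,7.4764)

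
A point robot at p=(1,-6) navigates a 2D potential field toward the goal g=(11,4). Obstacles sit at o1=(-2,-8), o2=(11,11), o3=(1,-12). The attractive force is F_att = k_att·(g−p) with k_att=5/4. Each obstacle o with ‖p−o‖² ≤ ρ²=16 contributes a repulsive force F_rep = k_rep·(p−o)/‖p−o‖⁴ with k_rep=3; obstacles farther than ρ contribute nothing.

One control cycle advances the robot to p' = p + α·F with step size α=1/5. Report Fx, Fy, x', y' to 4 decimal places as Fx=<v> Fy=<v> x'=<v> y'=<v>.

Fx=12.5533 Fy=12.5355 x'=3.5107 y'=-3.4929

F_att = 5/4·(g−p) = 5/4·(10,10) = (12.5000,12.5000)
o1: d²=13 ≤ ρ²=16; F_rep = 3·(3,2)/13² = (0.0533,0.0355)
o2: d²=389 > ρ²=16 → inactive
o3: d²=36 > ρ²=16 → inactive
F = F_att + ΣF_rep = (12.5533,12.5355)
p' = p + 1/5·F = (3.5107,-3.4929)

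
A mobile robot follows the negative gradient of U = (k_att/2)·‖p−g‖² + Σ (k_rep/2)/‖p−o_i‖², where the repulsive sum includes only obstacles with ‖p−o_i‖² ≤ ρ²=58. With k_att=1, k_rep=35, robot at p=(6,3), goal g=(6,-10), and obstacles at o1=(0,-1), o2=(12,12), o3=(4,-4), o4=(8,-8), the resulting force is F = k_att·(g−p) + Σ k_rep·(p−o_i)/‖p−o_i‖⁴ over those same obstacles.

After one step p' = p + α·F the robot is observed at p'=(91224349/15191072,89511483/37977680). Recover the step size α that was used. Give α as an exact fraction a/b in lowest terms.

F_att = 1·(g−p) = 1·(0,-13) = (0.0000,-13.0000)
o1: d²=52 ≤ ρ²=58; F_rep = 35·(6,4)/52² = (0.0777,0.0518)
o2: d²=117 > ρ²=58 → inactive
o3: d²=53 ≤ ρ²=58; F_rep = 35·(2,7)/53² = (0.0249,0.0872)
o4: d²=125 > ρ²=58 → inactive
F = F_att + ΣF_rep = (0.1026,-12.8610)
Δp = p'−p = (0.0051,-0.6431); α = Δx/Fx = (77917/15191072) / (389585/3797768) = 1/20
check: Δy/Fy = (-24421557/37977680) / (-24421557/1898884) = 1/20 ✓

α = 1/20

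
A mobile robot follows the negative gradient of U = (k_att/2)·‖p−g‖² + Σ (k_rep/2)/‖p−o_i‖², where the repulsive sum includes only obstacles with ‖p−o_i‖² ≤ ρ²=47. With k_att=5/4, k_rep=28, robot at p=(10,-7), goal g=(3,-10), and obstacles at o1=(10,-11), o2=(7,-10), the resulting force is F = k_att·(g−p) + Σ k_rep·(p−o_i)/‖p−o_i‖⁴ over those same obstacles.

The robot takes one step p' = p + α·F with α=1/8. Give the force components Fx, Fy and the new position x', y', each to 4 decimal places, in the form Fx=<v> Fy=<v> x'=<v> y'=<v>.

F_att = 5/4·(g−p) = 5/4·(-7,-3) = (-8.7500,-3.7500)
o1: d²=16 ≤ ρ²=47; F_rep = 28·(0,4)/16² = (0.0000,0.4375)
o2: d²=18 ≤ ρ²=47; F_rep = 28·(3,3)/18² = (0.2593,0.2593)
F = F_att + ΣF_rep = (-8.4907,-3.0532)
p' = p + 1/8·F = (8.9387,-7.3817)

Fx=-8.4907 Fy=-3.0532 x'=8.9387 y'=-7.3817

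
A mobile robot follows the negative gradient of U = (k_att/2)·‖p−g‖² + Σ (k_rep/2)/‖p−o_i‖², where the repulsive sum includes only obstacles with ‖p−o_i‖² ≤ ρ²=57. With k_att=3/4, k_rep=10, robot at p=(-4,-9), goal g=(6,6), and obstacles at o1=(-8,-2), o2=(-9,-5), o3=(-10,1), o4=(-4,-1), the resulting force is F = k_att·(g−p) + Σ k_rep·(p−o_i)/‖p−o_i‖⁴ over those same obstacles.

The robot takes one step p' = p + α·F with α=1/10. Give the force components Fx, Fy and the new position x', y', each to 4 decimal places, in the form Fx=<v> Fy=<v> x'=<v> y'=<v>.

F_att = 3/4·(g−p) = 3/4·(10,15) = (7.5000,11.2500)
o1: d²=65 > ρ²=57 → inactive
o2: d²=41 ≤ ρ²=57; F_rep = 10·(5,-4)/41² = (0.0297,-0.0238)
o3: d²=136 > ρ²=57 → inactive
o4: d²=64 > ρ²=57 → inactive
F = F_att + ΣF_rep = (7.5297,11.2262)
p' = p + 1/10·F = (-3.2470,-7.8774)

Fx=7.5297 Fy=11.2262 x'=-3.2470 y'=-7.8774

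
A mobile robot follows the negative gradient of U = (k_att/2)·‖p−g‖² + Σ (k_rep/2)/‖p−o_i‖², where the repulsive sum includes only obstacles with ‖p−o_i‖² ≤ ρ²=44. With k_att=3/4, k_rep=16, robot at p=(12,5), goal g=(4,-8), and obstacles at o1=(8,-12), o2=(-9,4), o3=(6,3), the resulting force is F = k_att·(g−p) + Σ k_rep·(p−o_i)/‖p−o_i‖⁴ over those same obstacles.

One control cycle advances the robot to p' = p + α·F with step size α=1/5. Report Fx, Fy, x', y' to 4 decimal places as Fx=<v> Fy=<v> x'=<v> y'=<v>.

Fx=-5.9400 Fy=-9.7300 x'=10.8120 y'=3.0540

F_att = 3/4·(g−p) = 3/4·(-8,-13) = (-6.0000,-9.7500)
o1: d²=305 > ρ²=44 → inactive
o2: d²=442 > ρ²=44 → inactive
o3: d²=40 ≤ ρ²=44; F_rep = 16·(6,2)/40² = (0.0600,0.0200)
F = F_att + ΣF_rep = (-5.9400,-9.7300)
p' = p + 1/5·F = (10.8120,3.0540)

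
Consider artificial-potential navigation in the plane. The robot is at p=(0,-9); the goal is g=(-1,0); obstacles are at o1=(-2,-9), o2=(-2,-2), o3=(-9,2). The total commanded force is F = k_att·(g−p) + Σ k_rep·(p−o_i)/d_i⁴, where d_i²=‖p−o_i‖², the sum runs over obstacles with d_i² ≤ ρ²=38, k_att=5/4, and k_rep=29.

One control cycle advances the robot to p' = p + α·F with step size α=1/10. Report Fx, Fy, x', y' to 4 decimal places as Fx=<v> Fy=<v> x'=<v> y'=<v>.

F_att = 5/4·(g−p) = 5/4·(-1,9) = (-1.2500,11.2500)
o1: d²=4 ≤ ρ²=38; F_rep = 29·(2,0)/4² = (3.6250,0.0000)
o2: d²=53 > ρ²=38 → inactive
o3: d²=202 > ρ²=38 → inactive
F = F_att + ΣF_rep = (2.3750,11.2500)
p' = p + 1/10·F = (0.2375,-7.8750)

Fx=2.3750 Fy=11.2500 x'=0.2375 y'=-7.8750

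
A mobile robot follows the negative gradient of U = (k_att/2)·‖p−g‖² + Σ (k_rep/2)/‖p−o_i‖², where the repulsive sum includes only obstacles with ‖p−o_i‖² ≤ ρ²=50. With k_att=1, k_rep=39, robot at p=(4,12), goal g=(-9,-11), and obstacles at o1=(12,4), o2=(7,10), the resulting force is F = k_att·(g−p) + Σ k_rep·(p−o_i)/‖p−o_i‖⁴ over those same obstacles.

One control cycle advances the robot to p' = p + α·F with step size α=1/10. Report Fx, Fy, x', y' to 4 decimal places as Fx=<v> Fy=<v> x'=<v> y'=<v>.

Fx=-13.6923 Fy=-22.5385 x'=2.6308 y'=9.7462

F_att = 1·(g−p) = 1·(-13,-23) = (-13.0000,-23.0000)
o1: d²=128 > ρ²=50 → inactive
o2: d²=13 ≤ ρ²=50; F_rep = 39·(-3,2)/13² = (-0.6923,0.4615)
F = F_att + ΣF_rep = (-13.6923,-22.5385)
p' = p + 1/10·F = (2.6308,9.7462)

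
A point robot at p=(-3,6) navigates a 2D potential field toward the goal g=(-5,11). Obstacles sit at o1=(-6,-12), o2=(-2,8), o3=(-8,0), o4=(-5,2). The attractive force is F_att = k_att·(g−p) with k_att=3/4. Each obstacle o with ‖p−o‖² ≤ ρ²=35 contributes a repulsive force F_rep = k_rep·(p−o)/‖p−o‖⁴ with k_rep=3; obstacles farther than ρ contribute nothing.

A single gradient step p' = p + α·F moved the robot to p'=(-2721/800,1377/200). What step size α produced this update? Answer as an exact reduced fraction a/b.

α = 1/4

F_att = 3/4·(g−p) = 3/4·(-2,5) = (-1.5000,3.7500)
o1: d²=333 > ρ²=35 → inactive
o2: d²=5 ≤ ρ²=35; F_rep = 3·(-1,-2)/5² = (-0.1200,-0.2400)
o3: d²=61 > ρ²=35 → inactive
o4: d²=20 ≤ ρ²=35; F_rep = 3·(2,4)/20² = (0.0150,0.0300)
F = F_att + ΣF_rep = (-1.6050,3.5400)
Δp = p'−p = (-0.4012,0.8850); α = Δx/Fx = (-321/800) / (-321/200) = 1/4
check: Δy/Fy = (177/200) / (177/50) = 1/4 ✓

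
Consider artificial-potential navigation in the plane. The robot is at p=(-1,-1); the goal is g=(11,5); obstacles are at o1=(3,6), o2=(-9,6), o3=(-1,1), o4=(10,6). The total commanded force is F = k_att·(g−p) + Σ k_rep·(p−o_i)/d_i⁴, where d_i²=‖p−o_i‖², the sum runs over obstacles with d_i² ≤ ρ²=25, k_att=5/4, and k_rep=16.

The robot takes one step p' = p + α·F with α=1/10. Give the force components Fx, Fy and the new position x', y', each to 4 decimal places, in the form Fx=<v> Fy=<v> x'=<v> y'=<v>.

Fx=15.0000 Fy=5.5000 x'=0.5000 y'=-0.4500

F_att = 5/4·(g−p) = 5/4·(12,6) = (15.0000,7.5000)
o1: d²=65 > ρ²=25 → inactive
o2: d²=113 > ρ²=25 → inactive
o3: d²=4 ≤ ρ²=25; F_rep = 16·(0,-2)/4² = (0.0000,-2.0000)
o4: d²=170 > ρ²=25 → inactive
F = F_att + ΣF_rep = (15.0000,5.5000)
p' = p + 1/10·F = (0.5000,-0.4500)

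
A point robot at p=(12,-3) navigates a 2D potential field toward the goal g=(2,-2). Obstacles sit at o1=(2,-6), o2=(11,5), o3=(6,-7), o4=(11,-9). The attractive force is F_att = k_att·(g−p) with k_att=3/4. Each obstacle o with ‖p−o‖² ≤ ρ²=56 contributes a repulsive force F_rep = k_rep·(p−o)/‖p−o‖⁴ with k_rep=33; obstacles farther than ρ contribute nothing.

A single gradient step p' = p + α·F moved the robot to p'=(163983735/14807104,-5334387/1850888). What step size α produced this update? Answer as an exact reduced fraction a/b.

α = 1/8

F_att = 3/4·(g−p) = 3/4·(-10,1) = (-7.5000,0.7500)
o1: d²=109 > ρ²=56 → inactive
o2: d²=65 > ρ²=56 → inactive
o3: d²=52 ≤ ρ²=56; F_rep = 33·(6,4)/52² = (0.0732,0.0488)
o4: d²=37 ≤ ρ²=56; F_rep = 33·(1,6)/37² = (0.0241,0.1446)
F = F_att + ΣF_rep = (-7.4027,0.9434)
Δp = p'−p = (-0.9253,0.1179); α = Δx/Fx = (-13701513/14807104) / (-13701513/1850888) = 1/8
check: Δy/Fy = (218277/1850888) / (218277/231361) = 1/8 ✓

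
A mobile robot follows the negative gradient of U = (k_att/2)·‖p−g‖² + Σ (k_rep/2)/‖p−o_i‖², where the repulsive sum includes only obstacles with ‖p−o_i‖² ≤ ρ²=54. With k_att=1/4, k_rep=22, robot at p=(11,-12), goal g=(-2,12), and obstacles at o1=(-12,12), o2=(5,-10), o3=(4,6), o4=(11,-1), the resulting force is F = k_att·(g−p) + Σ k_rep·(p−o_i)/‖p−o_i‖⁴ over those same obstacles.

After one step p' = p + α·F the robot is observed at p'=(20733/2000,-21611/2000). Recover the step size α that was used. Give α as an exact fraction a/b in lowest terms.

F_att = 1/4·(g−p) = 1/4·(-13,24) = (-3.2500,6.0000)
o1: d²=1105 > ρ²=54 → inactive
o2: d²=40 ≤ ρ²=54; F_rep = 22·(6,-2)/40² = (0.0825,-0.0275)
o3: d²=373 > ρ²=54 → inactive
o4: d²=121 > ρ²=54 → inactive
F = F_att + ΣF_rep = (-3.1675,5.9725)
Δp = p'−p = (-0.6335,1.1945); α = Δx/Fx = (-1267/2000) / (-1267/400) = 1/5
check: Δy/Fy = (2389/2000) / (2389/400) = 1/5 ✓

α = 1/5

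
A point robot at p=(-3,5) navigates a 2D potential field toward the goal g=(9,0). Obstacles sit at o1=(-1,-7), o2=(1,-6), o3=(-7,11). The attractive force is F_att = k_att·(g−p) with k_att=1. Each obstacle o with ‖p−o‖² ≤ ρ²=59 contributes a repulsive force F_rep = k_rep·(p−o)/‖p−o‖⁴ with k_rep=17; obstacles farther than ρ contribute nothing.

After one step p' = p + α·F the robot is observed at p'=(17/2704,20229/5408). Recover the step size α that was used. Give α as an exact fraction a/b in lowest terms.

α = 1/4

F_att = 1·(g−p) = 1·(12,-5) = (12.0000,-5.0000)
o1: d²=148 > ρ²=59 → inactive
o2: d²=137 > ρ²=59 → inactive
o3: d²=52 ≤ ρ²=59; F_rep = 17·(4,-6)/52² = (0.0251,-0.0377)
F = F_att + ΣF_rep = (12.0251,-5.0377)
Δp = p'−p = (3.0063,-1.2594); α = Δx/Fx = (8129/2704) / (8129/676) = 1/4
check: Δy/Fy = (-6811/5408) / (-6811/1352) = 1/4 ✓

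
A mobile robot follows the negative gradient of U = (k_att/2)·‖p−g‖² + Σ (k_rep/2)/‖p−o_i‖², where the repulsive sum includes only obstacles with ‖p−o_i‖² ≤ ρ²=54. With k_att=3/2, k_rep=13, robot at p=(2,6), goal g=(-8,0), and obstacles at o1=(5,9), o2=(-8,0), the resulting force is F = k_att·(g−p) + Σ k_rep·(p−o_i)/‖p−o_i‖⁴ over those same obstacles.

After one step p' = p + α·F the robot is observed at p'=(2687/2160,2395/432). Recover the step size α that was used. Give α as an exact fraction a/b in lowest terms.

F_att = 3/2·(g−p) = 3/2·(-10,-6) = (-15.0000,-9.0000)
o1: d²=18 ≤ ρ²=54; F_rep = 13·(-3,-3)/18² = (-0.1204,-0.1204)
o2: d²=136 > ρ²=54 → inactive
F = F_att + ΣF_rep = (-15.1204,-9.1204)
Δp = p'−p = (-0.7560,-0.4560); α = Δx/Fx = (-1633/2160) / (-1633/108) = 1/20
check: Δy/Fy = (-197/432) / (-985/108) = 1/20 ✓

α = 1/20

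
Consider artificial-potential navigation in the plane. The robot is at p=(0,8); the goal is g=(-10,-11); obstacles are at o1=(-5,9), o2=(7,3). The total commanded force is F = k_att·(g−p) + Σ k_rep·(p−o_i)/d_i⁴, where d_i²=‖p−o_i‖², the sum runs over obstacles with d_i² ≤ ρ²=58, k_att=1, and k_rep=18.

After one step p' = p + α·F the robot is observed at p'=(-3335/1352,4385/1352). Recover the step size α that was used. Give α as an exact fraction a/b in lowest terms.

α = 1/4

F_att = 1·(g−p) = 1·(-10,-19) = (-10.0000,-19.0000)
o1: d²=26 ≤ ρ²=58; F_rep = 18·(5,-1)/26² = (0.1331,-0.0266)
o2: d²=74 > ρ²=58 → inactive
F = F_att + ΣF_rep = (-9.8669,-19.0266)
Δp = p'−p = (-2.4667,-4.7567); α = Δx/Fx = (-3335/1352) / (-3335/338) = 1/4
check: Δy/Fy = (-6431/1352) / (-6431/338) = 1/4 ✓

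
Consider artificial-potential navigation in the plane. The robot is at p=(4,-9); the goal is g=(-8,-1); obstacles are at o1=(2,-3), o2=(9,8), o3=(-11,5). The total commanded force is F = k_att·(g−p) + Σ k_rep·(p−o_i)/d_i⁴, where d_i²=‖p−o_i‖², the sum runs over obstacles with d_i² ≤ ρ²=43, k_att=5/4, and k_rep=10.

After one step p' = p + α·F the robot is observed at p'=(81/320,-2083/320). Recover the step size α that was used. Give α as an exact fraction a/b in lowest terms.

α = 1/4

F_att = 5/4·(g−p) = 5/4·(-12,8) = (-15.0000,10.0000)
o1: d²=40 ≤ ρ²=43; F_rep = 10·(2,-6)/40² = (0.0125,-0.0375)
o2: d²=314 > ρ²=43 → inactive
o3: d²=421 > ρ²=43 → inactive
F = F_att + ΣF_rep = (-14.9875,9.9625)
Δp = p'−p = (-3.7469,2.4906); α = Δx/Fx = (-1199/320) / (-1199/80) = 1/4
check: Δy/Fy = (797/320) / (797/80) = 1/4 ✓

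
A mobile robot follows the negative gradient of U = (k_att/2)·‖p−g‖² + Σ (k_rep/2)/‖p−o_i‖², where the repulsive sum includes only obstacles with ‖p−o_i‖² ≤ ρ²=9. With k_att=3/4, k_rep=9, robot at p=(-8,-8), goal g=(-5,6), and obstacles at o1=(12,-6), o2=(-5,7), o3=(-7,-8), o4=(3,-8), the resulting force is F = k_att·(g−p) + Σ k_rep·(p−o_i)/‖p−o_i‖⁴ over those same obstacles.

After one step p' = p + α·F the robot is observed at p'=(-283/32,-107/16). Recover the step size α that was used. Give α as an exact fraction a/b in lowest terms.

F_att = 3/4·(g−p) = 3/4·(3,14) = (2.2500,10.5000)
o1: d²=404 > ρ²=9 → inactive
o2: d²=234 > ρ²=9 → inactive
o3: d²=1 ≤ ρ²=9; F_rep = 9·(-1,0)/1² = (-9.0000,0.0000)
o4: d²=121 > ρ²=9 → inactive
F = F_att + ΣF_rep = (-6.7500,10.5000)
Δp = p'−p = (-0.8438,1.3125); α = Δx/Fx = (-27/32) / (-27/4) = 1/8
check: Δy/Fy = (21/16) / (21/2) = 1/8 ✓

α = 1/8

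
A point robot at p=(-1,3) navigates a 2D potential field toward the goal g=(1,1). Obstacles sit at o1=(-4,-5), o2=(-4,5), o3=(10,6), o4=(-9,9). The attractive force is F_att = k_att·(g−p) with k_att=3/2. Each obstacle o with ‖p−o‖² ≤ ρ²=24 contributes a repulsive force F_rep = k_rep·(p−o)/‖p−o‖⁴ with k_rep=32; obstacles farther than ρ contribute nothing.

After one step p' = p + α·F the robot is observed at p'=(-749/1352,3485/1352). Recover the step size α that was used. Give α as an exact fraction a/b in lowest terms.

F_att = 3/2·(g−p) = 3/2·(2,-2) = (3.0000,-3.0000)
o1: d²=73 > ρ²=24 → inactive
o2: d²=13 ≤ ρ²=24; F_rep = 32·(3,-2)/13² = (0.5680,-0.3787)
o3: d²=130 > ρ²=24 → inactive
o4: d²=100 > ρ²=24 → inactive
F = F_att + ΣF_rep = (3.5680,-3.3787)
Δp = p'−p = (0.4460,-0.4223); α = Δx/Fx = (603/1352) / (603/169) = 1/8
check: Δy/Fy = (-571/1352) / (-571/169) = 1/8 ✓

α = 1/8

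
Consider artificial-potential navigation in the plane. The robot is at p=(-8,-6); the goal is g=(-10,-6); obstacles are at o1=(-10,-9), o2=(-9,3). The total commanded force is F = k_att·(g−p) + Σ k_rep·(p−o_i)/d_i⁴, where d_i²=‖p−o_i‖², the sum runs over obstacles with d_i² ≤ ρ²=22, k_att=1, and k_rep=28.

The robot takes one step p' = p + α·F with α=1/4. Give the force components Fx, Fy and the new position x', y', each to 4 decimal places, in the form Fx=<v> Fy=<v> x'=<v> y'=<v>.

Fx=-1.6686 Fy=0.4970 x'=-8.4172 y'=-5.8757

F_att = 1·(g−p) = 1·(-2,0) = (-2.0000,0.0000)
o1: d²=13 ≤ ρ²=22; F_rep = 28·(2,3)/13² = (0.3314,0.4970)
o2: d²=82 > ρ²=22 → inactive
F = F_att + ΣF_rep = (-1.6686,0.4970)
p' = p + 1/4·F = (-8.4172,-5.8757)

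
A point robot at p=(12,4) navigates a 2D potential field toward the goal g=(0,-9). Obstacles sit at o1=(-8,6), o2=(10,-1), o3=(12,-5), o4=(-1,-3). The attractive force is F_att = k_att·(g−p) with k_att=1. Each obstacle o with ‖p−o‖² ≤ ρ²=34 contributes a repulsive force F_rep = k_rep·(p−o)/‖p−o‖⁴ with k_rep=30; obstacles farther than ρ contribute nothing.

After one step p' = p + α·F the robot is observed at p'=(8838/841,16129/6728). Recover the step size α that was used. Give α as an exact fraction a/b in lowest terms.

α = 1/8

F_att = 1·(g−p) = 1·(-12,-13) = (-12.0000,-13.0000)
o1: d²=404 > ρ²=34 → inactive
o2: d²=29 ≤ ρ²=34; F_rep = 30·(2,5)/29² = (0.0713,0.1784)
o3: d²=81 > ρ²=34 → inactive
o4: d²=218 > ρ²=34 → inactive
F = F_att + ΣF_rep = (-11.9287,-12.8216)
Δp = p'−p = (-1.4911,-1.6027); α = Δx/Fx = (-1254/841) / (-10032/841) = 1/8
check: Δy/Fy = (-10783/6728) / (-10783/841) = 1/8 ✓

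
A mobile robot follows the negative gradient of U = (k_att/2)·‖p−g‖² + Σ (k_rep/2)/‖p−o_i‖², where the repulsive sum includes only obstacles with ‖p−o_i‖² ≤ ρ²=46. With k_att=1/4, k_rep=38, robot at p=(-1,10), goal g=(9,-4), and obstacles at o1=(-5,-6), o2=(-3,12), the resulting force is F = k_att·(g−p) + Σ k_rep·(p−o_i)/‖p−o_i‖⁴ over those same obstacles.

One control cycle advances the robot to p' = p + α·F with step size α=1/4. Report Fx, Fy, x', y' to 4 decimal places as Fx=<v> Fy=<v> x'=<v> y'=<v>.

F_att = 1/4·(g−p) = 1/4·(10,-14) = (2.5000,-3.5000)
o1: d²=272 > ρ²=46 → inactive
o2: d²=8 ≤ ρ²=46; F_rep = 38·(2,-2)/8² = (1.1875,-1.1875)
F = F_att + ΣF_rep = (3.6875,-4.6875)
p' = p + 1/4·F = (-0.0781,8.8281)

Fx=3.6875 Fy=-4.6875 x'=-0.0781 y'=8.8281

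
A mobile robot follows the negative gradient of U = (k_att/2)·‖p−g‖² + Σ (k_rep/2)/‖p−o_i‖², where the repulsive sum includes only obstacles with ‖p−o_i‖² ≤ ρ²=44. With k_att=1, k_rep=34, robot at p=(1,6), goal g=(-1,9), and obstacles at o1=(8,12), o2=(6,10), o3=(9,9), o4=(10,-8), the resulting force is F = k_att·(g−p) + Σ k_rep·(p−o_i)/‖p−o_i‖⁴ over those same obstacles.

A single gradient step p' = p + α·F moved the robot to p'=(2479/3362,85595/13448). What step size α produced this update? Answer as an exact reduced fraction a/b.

α = 1/8

F_att = 1·(g−p) = 1·(-2,3) = (-2.0000,3.0000)
o1: d²=85 > ρ²=44 → inactive
o2: d²=41 ≤ ρ²=44; F_rep = 34·(-5,-4)/41² = (-0.1011,-0.0809)
o3: d²=73 > ρ²=44 → inactive
o4: d²=277 > ρ²=44 → inactive
F = F_att + ΣF_rep = (-2.1011,2.9191)
Δp = p'−p = (-0.2626,0.3649); α = Δx/Fx = (-883/3362) / (-3532/1681) = 1/8
check: Δy/Fy = (4907/13448) / (4907/1681) = 1/8 ✓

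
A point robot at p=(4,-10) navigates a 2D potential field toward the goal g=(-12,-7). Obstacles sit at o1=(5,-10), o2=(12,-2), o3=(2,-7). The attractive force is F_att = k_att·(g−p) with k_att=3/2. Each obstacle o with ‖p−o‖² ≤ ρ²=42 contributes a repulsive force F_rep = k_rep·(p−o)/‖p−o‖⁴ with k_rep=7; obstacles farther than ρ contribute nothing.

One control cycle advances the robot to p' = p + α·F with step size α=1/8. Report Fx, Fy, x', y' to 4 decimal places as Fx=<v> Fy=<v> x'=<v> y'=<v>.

Fx=-30.9172 Fy=4.3757 x'=0.1354 y'=-9.4530

F_att = 3/2·(g−p) = 3/2·(-16,3) = (-24.0000,4.5000)
o1: d²=1 ≤ ρ²=42; F_rep = 7·(-1,0)/1² = (-7.0000,0.0000)
o2: d²=128 > ρ²=42 → inactive
o3: d²=13 ≤ ρ²=42; F_rep = 7·(2,-3)/13² = (0.0828,-0.1243)
F = F_att + ΣF_rep = (-30.9172,4.3757)
p' = p + 1/8·F = (0.1354,-9.4530)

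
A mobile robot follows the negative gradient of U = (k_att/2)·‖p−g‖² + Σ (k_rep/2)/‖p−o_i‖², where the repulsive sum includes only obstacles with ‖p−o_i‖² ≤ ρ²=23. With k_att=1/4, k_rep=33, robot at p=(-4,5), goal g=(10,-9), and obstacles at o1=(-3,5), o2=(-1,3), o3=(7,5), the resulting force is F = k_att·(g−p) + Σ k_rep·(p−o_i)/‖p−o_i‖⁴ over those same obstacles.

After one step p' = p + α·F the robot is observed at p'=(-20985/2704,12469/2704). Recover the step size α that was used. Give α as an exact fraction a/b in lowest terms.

F_att = 1/4·(g−p) = 1/4·(14,-14) = (3.5000,-3.5000)
o1: d²=1 ≤ ρ²=23; F_rep = 33·(-1,0)/1² = (-33.0000,0.0000)
o2: d²=13 ≤ ρ²=23; F_rep = 33·(-3,2)/13² = (-0.5858,0.3905)
o3: d²=121 > ρ²=23 → inactive
F = F_att + ΣF_rep = (-30.0858,-3.1095)
Δp = p'−p = (-3.7607,-0.3887); α = Δx/Fx = (-10169/2704) / (-10169/338) = 1/8
check: Δy/Fy = (-1051/2704) / (-1051/338) = 1/8 ✓

α = 1/8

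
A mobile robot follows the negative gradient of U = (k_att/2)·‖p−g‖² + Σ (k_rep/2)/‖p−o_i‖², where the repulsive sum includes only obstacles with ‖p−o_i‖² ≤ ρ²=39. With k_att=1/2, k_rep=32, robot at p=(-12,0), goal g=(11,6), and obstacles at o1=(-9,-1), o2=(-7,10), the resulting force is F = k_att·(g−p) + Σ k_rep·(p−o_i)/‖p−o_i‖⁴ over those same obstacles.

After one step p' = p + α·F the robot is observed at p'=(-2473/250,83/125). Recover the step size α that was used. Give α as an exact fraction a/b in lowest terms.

α = 1/5

F_att = 1/2·(g−p) = 1/2·(23,6) = (11.5000,3.0000)
o1: d²=10 ≤ ρ²=39; F_rep = 32·(-3,1)/10² = (-0.9600,0.3200)
o2: d²=125 > ρ²=39 → inactive
F = F_att + ΣF_rep = (10.5400,3.3200)
Δp = p'−p = (2.1080,0.6640); α = Δx/Fx = (527/250) / (527/50) = 1/5
check: Δy/Fy = (83/125) / (83/25) = 1/5 ✓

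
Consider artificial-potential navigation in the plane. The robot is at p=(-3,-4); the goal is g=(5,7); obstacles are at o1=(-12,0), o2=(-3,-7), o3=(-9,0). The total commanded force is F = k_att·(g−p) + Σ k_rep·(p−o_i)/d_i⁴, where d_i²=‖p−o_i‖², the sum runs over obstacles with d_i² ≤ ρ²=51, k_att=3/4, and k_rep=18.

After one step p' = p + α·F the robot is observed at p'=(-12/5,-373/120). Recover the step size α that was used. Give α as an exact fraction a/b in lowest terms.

α = 1/10

F_att = 3/4·(g−p) = 3/4·(8,11) = (6.0000,8.2500)
o1: d²=97 > ρ²=51 → inactive
o2: d²=9 ≤ ρ²=51; F_rep = 18·(0,3)/9² = (0.0000,0.6667)
o3: d²=52 > ρ²=51 → inactive
F = F_att + ΣF_rep = (6.0000,8.9167)
Δp = p'−p = (0.6000,0.8917); α = Δx/Fx = (3/5) / (6) = 1/10
check: Δy/Fy = (107/120) / (107/12) = 1/10 ✓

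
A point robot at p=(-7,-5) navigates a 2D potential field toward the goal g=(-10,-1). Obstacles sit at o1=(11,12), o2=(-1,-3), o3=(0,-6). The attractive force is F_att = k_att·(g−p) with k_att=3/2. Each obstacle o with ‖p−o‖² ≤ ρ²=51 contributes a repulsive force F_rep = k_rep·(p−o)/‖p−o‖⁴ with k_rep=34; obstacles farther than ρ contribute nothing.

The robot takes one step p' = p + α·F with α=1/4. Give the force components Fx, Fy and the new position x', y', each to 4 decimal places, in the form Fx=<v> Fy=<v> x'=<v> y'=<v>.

Fx=-4.7227 Fy=5.9711 x'=-8.1807 y'=-3.5072

F_att = 3/2·(g−p) = 3/2·(-3,4) = (-4.5000,6.0000)
o1: d²=613 > ρ²=51 → inactive
o2: d²=40 ≤ ρ²=51; F_rep = 34·(-6,-2)/40² = (-0.1275,-0.0425)
o3: d²=50 ≤ ρ²=51; F_rep = 34·(-7,1)/50² = (-0.0952,0.0136)
F = F_att + ΣF_rep = (-4.7227,5.9711)
p' = p + 1/4·F = (-8.1807,-3.5072)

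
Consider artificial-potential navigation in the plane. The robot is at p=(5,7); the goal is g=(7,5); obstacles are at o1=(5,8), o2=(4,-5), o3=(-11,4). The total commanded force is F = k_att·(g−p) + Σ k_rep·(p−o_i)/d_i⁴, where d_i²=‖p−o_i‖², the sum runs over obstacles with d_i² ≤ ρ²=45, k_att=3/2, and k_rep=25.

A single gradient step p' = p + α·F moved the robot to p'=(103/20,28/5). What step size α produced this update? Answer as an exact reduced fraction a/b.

F_att = 3/2·(g−p) = 3/2·(2,-2) = (3.0000,-3.0000)
o1: d²=1 ≤ ρ²=45; F_rep = 25·(0,-1)/1² = (0.0000,-25.0000)
o2: d²=145 > ρ²=45 → inactive
o3: d²=265 > ρ²=45 → inactive
F = F_att + ΣF_rep = (3.0000,-28.0000)
Δp = p'−p = (0.1500,-1.4000); α = Δx/Fx = (3/20) / (3) = 1/20
check: Δy/Fy = (-7/5) / (-28) = 1/20 ✓

α = 1/20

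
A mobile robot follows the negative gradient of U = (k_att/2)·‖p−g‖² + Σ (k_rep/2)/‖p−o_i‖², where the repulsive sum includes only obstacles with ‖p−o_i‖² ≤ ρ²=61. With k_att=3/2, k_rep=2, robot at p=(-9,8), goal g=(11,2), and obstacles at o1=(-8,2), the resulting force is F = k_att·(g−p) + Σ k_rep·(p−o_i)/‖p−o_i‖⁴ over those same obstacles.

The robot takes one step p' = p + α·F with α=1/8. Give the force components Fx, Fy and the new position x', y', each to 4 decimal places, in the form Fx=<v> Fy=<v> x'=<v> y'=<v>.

Fx=29.9985 Fy=-8.9912 x'=-5.2502 y'=6.8761

F_att = 3/2·(g−p) = 3/2·(20,-6) = (30.0000,-9.0000)
o1: d²=37 ≤ ρ²=61; F_rep = 2·(-1,6)/37² = (-0.0015,0.0088)
F = F_att + ΣF_rep = (29.9985,-8.9912)
p' = p + 1/8·F = (-5.2502,6.8761)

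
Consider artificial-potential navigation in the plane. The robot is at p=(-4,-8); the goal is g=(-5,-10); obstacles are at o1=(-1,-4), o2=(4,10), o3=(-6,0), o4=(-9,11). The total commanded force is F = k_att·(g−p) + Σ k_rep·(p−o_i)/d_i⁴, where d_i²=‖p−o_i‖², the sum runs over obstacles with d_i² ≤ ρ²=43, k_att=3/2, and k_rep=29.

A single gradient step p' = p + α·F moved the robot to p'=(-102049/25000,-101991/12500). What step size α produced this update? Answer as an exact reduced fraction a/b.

F_att = 3/2·(g−p) = 3/2·(-1,-2) = (-1.5000,-3.0000)
o1: d²=25 ≤ ρ²=43; F_rep = 29·(-3,-4)/25² = (-0.1392,-0.1856)
o2: d²=388 > ρ²=43 → inactive
o3: d²=68 > ρ²=43 → inactive
o4: d²=386 > ρ²=43 → inactive
F = F_att + ΣF_rep = (-1.6392,-3.1856)
Δp = p'−p = (-0.0820,-0.1593); α = Δx/Fx = (-2049/25000) / (-2049/1250) = 1/20
check: Δy/Fy = (-1991/12500) / (-1991/625) = 1/20 ✓

α = 1/20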